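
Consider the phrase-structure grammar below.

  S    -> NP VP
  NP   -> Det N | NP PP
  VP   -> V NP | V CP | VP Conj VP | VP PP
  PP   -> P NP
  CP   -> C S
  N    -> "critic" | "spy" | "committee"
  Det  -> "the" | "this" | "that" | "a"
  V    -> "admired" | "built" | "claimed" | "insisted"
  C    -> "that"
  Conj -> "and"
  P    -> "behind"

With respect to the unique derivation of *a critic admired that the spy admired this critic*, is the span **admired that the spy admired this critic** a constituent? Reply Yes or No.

[S [NP [Det a] [N critic]] [VP [V admired] [CP [C that] [S [NP [Det the] [N spy]] [VP [V admired] [NP [Det this] [N critic]]]]]]]
The words 'admired that the spy admired this critic' are exhaustively dominated by a single VP node (built by VP → V CP), so they form a constituent.

Yes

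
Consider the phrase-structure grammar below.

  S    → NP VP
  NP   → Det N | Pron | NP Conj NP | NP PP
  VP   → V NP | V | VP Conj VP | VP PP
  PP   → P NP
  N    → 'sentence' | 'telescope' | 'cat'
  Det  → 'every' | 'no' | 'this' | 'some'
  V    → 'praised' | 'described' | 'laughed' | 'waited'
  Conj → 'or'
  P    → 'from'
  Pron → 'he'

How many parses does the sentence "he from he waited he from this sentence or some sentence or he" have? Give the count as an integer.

7

Two of the 7 distinct bracketings:
[S [NP [NP [Pron he]] [PP [P from] [NP [Pron he]]]] [VP [V waited] [NP [NP [NP [Pron he]] [PP [P from] [NP [Det this] [N sentence]]]] [Conj or] [NP [NP [Det some] [N sentence]] [Conj or] [NP [Pron he]]]]]]
[S [NP [NP [Pron he]] [PP [P from] [NP [Pron he]]]] [VP [V waited] [NP [NP [NP [NP [Pron he]] [PP [P from] [NP [Det this] [N sentence]]]] [Conj or] [NP [Det some] [N sentence]]] [Conj or] [NP [Pron he]]]]]
The trees differ in how a recursive rule is bracketed over the same span.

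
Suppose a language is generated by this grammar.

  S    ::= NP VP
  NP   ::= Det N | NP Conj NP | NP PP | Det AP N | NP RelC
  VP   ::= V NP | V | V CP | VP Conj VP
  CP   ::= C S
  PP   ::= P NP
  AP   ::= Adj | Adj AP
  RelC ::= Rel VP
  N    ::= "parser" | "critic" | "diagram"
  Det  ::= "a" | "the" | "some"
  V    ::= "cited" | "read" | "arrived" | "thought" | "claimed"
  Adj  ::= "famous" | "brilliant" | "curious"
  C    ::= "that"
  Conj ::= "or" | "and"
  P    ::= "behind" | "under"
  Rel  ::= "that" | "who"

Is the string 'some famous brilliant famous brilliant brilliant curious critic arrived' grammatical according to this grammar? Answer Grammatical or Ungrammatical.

Grammatical

[S [NP [Det some] [AP [Adj famous] [AP [Adj brilliant] [AP [Adj famous] [AP [Adj brilliant] [AP [Adj brilliant] [AP [Adj curious]]]]]]] [N critic]] [VP [V arrived]]]
Every word is introduced by a lexical rule and the phrasal rules combine the resulting categories into a single S.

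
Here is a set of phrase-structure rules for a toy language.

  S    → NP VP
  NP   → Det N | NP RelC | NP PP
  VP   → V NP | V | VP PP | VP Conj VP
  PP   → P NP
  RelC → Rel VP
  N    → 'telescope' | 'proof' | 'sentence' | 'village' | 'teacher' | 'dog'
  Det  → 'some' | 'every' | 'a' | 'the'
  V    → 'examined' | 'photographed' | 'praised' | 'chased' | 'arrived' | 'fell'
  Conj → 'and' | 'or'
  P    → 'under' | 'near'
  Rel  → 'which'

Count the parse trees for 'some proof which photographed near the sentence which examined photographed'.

Two of the 4 distinct bracketings:
[S [NP [NP [Det some] [N proof]] [RelC [Rel which] [VP [VP [V photographed]] [PP [P near] [NP [NP [Det the] [N sentence]] [RelC [Rel which] [VP [V examined]]]]]]]] [VP [V photographed]]]
[S [NP [NP [NP [Det some] [N proof]] [RelC [Rel which] [VP [VP [V photographed]] [PP [P near] [NP [Det the] [N sentence]]]]]] [RelC [Rel which] [VP [V examined]]]] [VP [V photographed]]]
The trees differ in how a recursive rule is bracketed over the same span.

4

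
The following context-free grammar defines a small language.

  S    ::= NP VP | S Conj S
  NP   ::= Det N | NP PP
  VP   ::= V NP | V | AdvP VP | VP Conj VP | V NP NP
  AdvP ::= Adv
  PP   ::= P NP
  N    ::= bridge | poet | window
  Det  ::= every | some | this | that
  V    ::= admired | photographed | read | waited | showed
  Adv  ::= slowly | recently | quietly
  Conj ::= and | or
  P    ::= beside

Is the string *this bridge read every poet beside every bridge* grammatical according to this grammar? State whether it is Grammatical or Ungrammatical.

Grammatical

[S [NP [Det this] [N bridge]] [VP [V read] [NP [NP [Det every] [N poet]] [PP [P beside] [NP [Det every] [N bridge]]]]]]
The bracketing above is licensed at every node by one of the given productions, with S at the root.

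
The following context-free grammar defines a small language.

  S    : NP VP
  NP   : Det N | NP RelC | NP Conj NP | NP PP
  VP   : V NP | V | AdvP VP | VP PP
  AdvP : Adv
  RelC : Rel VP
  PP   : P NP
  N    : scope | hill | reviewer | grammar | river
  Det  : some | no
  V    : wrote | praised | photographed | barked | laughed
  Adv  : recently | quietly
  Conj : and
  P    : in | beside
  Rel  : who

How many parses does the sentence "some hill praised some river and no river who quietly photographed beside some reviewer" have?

9

Two of the 9 distinct bracketings:
[S [NP [Det some] [N hill]] [VP [V praised] [NP [NP [NP [Det some] [N river]] [Conj and] [NP [Det no] [N river]]] [RelC [Rel who] [VP [AdvP [Adv quietly]] [VP [VP [V photographed]] [PP [P beside] [NP [Det some] [N reviewer]]]]]]]]]
[S [NP [Det some] [N hill]] [VP [V praised] [NP [NP [NP [Det some] [N river]] [Conj and] [NP [Det no] [N river]]] [RelC [Rel who] [VP [VP [AdvP [Adv quietly]] [VP [V photographed]]] [PP [P beside] [NP [Det some] [N reviewer]]]]]]]]
The trees differ in how a recursive rule is bracketed over the same span.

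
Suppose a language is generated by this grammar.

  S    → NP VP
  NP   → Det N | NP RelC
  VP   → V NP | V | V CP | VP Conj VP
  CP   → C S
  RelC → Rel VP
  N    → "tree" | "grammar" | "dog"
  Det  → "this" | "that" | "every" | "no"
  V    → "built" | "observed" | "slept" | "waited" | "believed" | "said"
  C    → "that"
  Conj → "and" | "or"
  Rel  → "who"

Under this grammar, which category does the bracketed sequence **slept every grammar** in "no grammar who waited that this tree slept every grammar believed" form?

VP

S
  NP
    NP
      Det: no
      N: grammar
    RelC
      Rel: who
      VP
        V: waited
        CP
          C: that
          S
            NP
              Det: this
              N: tree
            VP
              V: slept
              NP
                Det: every
                N: grammar
  VP
    V: believed
The span 'slept every grammar' is the VP node built by VP → V NP.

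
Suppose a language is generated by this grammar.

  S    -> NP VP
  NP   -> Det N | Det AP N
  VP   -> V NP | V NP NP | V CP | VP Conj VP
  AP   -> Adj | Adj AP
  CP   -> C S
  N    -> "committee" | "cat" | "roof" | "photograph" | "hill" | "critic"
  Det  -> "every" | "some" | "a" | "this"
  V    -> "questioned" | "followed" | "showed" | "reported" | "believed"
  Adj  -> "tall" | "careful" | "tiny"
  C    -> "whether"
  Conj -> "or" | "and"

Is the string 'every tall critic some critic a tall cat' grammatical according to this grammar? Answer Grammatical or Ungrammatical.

For S → NP VP, the only prefix that parses as NP is 'every tall critic', but the remainder 'some critic a tall cat' is not a VP under these rules.

Ungrammatical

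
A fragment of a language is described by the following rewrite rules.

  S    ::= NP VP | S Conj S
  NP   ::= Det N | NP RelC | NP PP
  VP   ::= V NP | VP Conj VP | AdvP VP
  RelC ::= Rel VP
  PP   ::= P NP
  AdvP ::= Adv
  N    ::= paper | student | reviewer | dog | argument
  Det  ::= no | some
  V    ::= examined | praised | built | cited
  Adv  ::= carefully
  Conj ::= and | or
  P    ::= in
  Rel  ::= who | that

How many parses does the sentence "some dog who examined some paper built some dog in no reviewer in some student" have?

The two bracketings:
[S [NP [NP [Det some] [N dog]] [RelC [Rel who] [VP [V examined] [NP [Det some] [N paper]]]]] [VP [V built] [NP [NP [Det some] [N dog]] [PP [P in] [NP [NP [Det no] [N reviewer]] [PP [P in] [NP [Det some] [N student]]]]]]]]
[S [NP [NP [Det some] [N dog]] [RelC [Rel who] [VP [V examined] [NP [Det some] [N paper]]]]] [VP [V built] [NP [NP [NP [Det some] [N dog]] [PP [P in] [NP [Det no] [N reviewer]]]] [PP [P in] [NP [Det some] [N student]]]]]]
The trees differ in how a recursive rule is bracketed over the same span.

2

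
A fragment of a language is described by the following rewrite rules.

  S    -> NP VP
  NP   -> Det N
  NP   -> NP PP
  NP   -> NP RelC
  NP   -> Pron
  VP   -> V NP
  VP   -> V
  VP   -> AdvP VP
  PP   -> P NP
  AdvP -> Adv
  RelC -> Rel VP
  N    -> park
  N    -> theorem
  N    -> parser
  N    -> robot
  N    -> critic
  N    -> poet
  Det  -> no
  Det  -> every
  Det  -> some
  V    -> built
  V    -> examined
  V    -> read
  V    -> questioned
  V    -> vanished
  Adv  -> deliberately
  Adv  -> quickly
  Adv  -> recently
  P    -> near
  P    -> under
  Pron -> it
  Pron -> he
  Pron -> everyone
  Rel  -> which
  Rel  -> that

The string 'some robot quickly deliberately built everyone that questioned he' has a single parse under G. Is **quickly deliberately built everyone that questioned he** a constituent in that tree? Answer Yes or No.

Yes

[S [NP [Det some] [N robot]] [VP [AdvP [Adv quickly]] [VP [AdvP [Adv deliberately]] [VP [V built] [NP [NP [Pron everyone]] [RelC [Rel that] [VP [V questioned] [NP [Pron he]]]]]]]]]
The words 'quickly deliberately built everyone that questioned he' are exhaustively dominated by a single VP node (built by VP → AdvP VP), so they form a constituent.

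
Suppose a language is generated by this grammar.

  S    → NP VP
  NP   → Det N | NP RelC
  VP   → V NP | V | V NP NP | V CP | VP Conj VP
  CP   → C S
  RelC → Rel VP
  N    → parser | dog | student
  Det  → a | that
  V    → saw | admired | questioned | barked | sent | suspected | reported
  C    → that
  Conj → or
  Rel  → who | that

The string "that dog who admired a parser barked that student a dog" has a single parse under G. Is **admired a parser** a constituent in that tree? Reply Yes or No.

[S [NP [NP [Det that] [N dog]] [RelC [Rel who] [VP [V admired] [NP [Det a] [N parser]]]]] [VP [V barked] [NP [Det that] [N student]] [NP [Det a] [N dog]]]]
The words 'admired a parser' are exhaustively dominated by a single VP node (built by VP → V NP), so they form a constituent.

Yes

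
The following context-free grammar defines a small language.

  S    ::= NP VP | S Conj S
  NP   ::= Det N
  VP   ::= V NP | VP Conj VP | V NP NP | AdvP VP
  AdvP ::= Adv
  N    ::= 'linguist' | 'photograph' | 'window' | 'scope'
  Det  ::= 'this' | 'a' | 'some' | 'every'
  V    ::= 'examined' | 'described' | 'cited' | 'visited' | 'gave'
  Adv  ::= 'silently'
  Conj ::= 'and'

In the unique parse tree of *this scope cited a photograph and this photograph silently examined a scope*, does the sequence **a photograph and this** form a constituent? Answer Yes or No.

[S [S [NP [Det this] [N scope]] [VP [V cited] [NP [Det a] [N photograph]]]] [Conj and] [S [NP [Det this] [N photograph]] [VP [AdvP [Adv silently]] [VP [V examined] [NP [Det a] [N scope]]]]]]
The smallest constituent containing 'a photograph and this' is the S spanning 'this scope cited a photograph and this photograph silently examined a scope'; no single node in the tree dominates exactly the given words.

No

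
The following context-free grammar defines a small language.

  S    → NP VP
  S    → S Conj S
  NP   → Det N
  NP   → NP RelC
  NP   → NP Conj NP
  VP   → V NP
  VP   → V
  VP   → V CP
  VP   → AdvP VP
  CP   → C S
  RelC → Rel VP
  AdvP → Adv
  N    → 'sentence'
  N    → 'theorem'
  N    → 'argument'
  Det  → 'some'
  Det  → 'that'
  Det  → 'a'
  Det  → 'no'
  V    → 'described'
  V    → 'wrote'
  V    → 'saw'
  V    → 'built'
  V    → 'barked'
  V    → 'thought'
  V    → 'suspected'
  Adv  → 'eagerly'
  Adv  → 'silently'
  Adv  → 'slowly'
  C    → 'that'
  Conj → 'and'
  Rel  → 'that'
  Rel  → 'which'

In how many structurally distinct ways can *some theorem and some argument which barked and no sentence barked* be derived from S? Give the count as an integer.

3

Two of the 3 distinct bracketings:
[S [NP [NP [Det some] [N theorem]] [Conj and] [NP [NP [NP [Det some] [N argument]] [RelC [Rel which] [VP [V barked]]]] [Conj and] [NP [Det no] [N sentence]]]] [VP [V barked]]]
[S [NP [NP [NP [NP [Det some] [N theorem]] [Conj and] [NP [Det some] [N argument]]] [RelC [Rel which] [VP [V barked]]]] [Conj and] [NP [Det no] [N sentence]]] [VP [V barked]]]
The trees differ in how a recursive rule is bracketed over the same span.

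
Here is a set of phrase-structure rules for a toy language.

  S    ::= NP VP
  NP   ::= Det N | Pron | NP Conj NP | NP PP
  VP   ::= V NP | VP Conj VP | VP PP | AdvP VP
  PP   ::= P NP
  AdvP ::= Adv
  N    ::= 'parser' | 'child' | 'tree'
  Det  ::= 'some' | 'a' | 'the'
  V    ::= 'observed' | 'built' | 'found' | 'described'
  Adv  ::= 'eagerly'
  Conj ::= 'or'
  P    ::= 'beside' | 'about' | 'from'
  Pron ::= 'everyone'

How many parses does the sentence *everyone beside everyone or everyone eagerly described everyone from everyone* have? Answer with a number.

Two of the 6 distinct bracketings:
[S [NP [NP [NP [Pron everyone]] [PP [P beside] [NP [Pron everyone]]]] [Conj or] [NP [Pron everyone]]] [VP [VP [AdvP [Adv eagerly]] [VP [V described] [NP [Pron everyone]]]] [PP [P from] [NP [Pron everyone]]]]]
[S [NP [NP [NP [Pron everyone]] [PP [P beside] [NP [Pron everyone]]]] [Conj or] [NP [Pron everyone]]] [VP [AdvP [Adv eagerly]] [VP [V described] [NP [NP [Pron everyone]] [PP [P from] [NP [Pron everyone]]]]]]]
The difference turns on whether VP → VP PP is used at the relevant span, versus an alternative expansion of VP.

6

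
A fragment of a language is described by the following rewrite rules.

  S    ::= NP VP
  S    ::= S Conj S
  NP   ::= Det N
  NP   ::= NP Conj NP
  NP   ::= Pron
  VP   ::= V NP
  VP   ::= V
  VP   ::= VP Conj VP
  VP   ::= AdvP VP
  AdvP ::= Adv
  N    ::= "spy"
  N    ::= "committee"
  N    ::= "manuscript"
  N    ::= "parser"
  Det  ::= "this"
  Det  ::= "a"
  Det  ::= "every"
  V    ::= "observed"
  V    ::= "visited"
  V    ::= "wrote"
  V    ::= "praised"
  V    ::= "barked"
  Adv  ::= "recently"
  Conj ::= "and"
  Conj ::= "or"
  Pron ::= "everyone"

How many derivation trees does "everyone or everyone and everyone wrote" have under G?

2

The two bracketings:
[S [NP [NP [Pron everyone]] [Conj or] [NP [NP [Pron everyone]] [Conj and] [NP [Pron everyone]]]] [VP [V wrote]]]
[S [NP [NP [NP [Pron everyone]] [Conj or] [NP [Pron everyone]]] [Conj and] [NP [Pron everyone]]] [VP [V wrote]]]
The trees differ in how a recursive rule is bracketed over the same span.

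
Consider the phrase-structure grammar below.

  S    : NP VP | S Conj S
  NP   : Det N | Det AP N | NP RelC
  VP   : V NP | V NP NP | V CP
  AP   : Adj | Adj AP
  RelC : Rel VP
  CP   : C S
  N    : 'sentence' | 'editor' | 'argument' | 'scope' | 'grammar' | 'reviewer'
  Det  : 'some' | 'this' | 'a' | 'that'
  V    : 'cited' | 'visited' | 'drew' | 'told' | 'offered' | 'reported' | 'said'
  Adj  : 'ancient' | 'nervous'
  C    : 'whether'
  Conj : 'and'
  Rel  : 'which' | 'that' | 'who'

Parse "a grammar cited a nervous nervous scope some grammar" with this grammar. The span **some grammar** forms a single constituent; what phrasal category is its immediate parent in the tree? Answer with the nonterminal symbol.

VP

[S [NP [Det a] [N grammar]] [VP [V cited] [NP [Det a] [AP [Adj nervous] [AP [Adj nervous]]] [N scope]] [NP [Det some] [N grammar]]]]
The span 'some grammar' is the NP node built by NP → Det N.
Its mother is the VP built by VP → V NP NP.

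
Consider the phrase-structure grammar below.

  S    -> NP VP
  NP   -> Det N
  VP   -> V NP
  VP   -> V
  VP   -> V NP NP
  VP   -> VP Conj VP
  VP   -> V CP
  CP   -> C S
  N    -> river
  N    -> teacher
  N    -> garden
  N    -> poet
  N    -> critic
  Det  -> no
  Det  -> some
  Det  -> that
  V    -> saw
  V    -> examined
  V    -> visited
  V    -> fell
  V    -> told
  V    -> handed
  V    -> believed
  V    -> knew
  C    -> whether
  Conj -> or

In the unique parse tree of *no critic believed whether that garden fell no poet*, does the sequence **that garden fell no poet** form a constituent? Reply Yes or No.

[S [NP [Det no] [N critic]] [VP [V believed] [CP [C whether] [S [NP [Det that] [N garden]] [VP [V fell] [NP [Det no] [N poet]]]]]]]
The words 'that garden fell no poet' are exhaustively dominated by a single S node (built by S → NP VP), so they form a constituent.

Yes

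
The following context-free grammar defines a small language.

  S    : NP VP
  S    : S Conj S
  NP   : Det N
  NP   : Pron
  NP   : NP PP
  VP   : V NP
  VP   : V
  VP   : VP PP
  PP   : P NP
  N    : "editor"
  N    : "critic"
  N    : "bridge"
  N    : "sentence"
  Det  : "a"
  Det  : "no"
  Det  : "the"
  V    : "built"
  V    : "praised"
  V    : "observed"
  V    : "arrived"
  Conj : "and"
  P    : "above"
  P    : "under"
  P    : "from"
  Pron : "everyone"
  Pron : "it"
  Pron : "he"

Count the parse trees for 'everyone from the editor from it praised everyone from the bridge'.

4

Two of the 4 distinct bracketings:
[S [NP [NP [Pron everyone]] [PP [P from] [NP [NP [Det the] [N editor]] [PP [P from] [NP [Pron it]]]]]] [VP [V praised] [NP [NP [Pron everyone]] [PP [P from] [NP [Det the] [N bridge]]]]]]
[S [NP [NP [Pron everyone]] [PP [P from] [NP [NP [Det the] [N editor]] [PP [P from] [NP [Pron it]]]]]] [VP [VP [V praised] [NP [Pron everyone]]] [PP [P from] [NP [Det the] [N bridge]]]]]
The difference turns on whether VP → VP PP is used at the relevant span, versus an alternative expansion of VP.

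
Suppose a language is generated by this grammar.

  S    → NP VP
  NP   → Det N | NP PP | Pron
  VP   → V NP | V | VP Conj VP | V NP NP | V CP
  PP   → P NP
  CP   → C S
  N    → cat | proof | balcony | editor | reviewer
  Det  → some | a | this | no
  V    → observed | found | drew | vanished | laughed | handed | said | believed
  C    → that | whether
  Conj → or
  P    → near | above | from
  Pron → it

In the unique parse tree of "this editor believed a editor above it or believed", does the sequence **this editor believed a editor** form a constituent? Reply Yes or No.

No

[S [NP [Det this] [N editor]] [VP [VP [V believed] [NP [NP [Det a] [N editor]] [PP [P above] [NP [Pron it]]]]] [Conj or] [VP [V believed]]]]
The smallest constituent containing 'this editor believed a editor' is the S spanning 'this editor believed a editor above it or believed'; no single node in the tree dominates exactly the given words.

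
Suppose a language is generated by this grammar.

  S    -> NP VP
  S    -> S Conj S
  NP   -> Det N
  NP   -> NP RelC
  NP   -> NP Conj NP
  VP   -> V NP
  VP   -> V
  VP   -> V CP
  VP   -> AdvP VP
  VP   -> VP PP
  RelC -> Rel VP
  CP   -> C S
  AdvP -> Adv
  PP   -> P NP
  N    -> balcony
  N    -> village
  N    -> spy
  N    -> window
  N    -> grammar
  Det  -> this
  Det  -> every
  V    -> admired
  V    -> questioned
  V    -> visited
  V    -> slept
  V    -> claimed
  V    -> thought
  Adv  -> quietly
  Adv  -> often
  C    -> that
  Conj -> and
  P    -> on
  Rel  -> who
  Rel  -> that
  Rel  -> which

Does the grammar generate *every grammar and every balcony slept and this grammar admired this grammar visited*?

Ungrammatical

For S → NP VP, every NP-prefix leaves a non-VP remainder: after 'every grammar' the remainder is not a VP; after 'every grammar and every balcony' the remainder is not a VP. The alternative S rule S → S Conj S likewise has no satisfying split.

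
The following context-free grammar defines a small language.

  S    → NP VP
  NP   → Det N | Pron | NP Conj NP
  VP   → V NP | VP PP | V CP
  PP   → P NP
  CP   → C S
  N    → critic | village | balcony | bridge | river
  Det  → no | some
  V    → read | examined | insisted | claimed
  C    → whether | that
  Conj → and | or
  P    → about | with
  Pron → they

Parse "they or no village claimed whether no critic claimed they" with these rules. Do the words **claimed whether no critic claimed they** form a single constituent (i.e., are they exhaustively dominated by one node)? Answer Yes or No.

[S [NP [NP [Pron they]] [Conj or] [NP [Det no] [N village]]] [VP [V claimed] [CP [C whether] [S [NP [Det no] [N critic]] [VP [V claimed] [NP [Pron they]]]]]]]
The words 'claimed whether no critic claimed they' are exhaustively dominated by a single VP node (built by VP → V CP), so they form a constituent.

Yes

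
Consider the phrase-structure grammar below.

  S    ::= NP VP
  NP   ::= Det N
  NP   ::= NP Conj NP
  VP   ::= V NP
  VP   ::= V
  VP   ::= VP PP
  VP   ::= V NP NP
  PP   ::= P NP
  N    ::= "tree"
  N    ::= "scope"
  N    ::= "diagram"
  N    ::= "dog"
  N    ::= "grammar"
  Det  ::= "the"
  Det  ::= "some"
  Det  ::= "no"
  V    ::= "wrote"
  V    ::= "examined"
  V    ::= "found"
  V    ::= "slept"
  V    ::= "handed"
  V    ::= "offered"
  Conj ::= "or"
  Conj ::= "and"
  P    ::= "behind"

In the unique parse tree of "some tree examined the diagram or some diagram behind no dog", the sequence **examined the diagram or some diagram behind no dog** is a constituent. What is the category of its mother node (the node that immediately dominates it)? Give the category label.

[S [NP [Det some] [N tree]] [VP [VP [V examined] [NP [NP [Det the] [N diagram]] [Conj or] [NP [Det some] [N diagram]]]] [PP [P behind] [NP [Det no] [N dog]]]]]
The span 'examined the diagram or some diagram behind no dog' is the VP node built by VP → VP PP.
Its mother is the S built by S → NP VP.

S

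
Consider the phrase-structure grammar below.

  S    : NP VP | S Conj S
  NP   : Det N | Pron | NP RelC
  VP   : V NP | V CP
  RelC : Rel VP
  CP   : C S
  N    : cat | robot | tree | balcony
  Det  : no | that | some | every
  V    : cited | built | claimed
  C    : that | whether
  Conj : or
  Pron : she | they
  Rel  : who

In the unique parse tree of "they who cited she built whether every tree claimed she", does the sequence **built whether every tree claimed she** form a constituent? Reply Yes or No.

Yes

[S [NP [NP [Pron they]] [RelC [Rel who] [VP [V cited] [NP [Pron she]]]]] [VP [V built] [CP [C whether] [S [NP [Det every] [N tree]] [VP [V claimed] [NP [Pron she]]]]]]]
The words 'built whether every tree claimed she' are exhaustively dominated by a single VP node (built by VP → V CP), so they form a constituent.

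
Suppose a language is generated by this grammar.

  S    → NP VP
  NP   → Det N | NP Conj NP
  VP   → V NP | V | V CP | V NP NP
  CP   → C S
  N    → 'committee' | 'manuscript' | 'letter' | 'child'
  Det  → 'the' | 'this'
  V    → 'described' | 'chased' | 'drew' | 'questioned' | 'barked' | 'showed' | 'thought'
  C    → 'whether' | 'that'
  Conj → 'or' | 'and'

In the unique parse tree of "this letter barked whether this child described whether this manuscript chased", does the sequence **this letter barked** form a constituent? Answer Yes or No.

[S [NP [Det this] [N letter]] [VP [V barked] [CP [C whether] [S [NP [Det this] [N child]] [VP [V described] [CP [C whether] [S [NP [Det this] [N manuscript]] [VP [V chased]]]]]]]]]
The smallest constituent containing 'this letter barked' is the S spanning 'this letter barked whether this child described whether this manuscript chased'; no single node in the tree dominates exactly the given words.

No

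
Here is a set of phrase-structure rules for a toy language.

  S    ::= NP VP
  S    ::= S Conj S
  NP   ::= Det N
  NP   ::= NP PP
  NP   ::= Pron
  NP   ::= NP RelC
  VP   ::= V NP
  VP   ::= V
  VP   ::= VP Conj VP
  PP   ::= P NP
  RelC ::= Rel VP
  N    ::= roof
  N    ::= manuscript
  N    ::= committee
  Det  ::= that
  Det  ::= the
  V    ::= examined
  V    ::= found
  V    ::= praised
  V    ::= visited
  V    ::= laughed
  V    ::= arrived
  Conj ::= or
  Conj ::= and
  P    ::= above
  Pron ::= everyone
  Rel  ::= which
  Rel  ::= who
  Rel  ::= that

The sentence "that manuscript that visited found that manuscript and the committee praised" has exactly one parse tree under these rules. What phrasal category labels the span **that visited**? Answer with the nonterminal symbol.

S
  S
    NP
      NP
        Det: that
        N: manuscript
      RelC
        Rel: that
        VP
          V: visited
    VP
      V: found
      NP
        Det: that
        N: manuscript
  Conj: and
  S
    NP
      Det: the
      N: committee
    VP
      V: praised
The span 'that visited' is the RelC node built by RelC → Rel VP.

RelC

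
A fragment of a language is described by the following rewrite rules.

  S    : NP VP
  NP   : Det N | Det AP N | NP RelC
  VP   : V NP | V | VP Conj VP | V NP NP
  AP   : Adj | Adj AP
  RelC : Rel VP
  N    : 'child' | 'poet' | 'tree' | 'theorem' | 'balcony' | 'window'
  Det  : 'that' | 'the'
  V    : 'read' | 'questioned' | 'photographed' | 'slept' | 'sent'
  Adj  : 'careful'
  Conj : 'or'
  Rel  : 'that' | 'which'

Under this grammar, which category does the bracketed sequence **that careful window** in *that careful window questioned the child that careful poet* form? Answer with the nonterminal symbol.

[S [NP [Det that] [AP [Adj careful]] [N window]] [VP [V questioned] [NP [Det the] [N child]] [NP [Det that] [AP [Adj careful]] [N poet]]]]
The span 'that careful window' is the NP node built by NP → Det AP N.

NP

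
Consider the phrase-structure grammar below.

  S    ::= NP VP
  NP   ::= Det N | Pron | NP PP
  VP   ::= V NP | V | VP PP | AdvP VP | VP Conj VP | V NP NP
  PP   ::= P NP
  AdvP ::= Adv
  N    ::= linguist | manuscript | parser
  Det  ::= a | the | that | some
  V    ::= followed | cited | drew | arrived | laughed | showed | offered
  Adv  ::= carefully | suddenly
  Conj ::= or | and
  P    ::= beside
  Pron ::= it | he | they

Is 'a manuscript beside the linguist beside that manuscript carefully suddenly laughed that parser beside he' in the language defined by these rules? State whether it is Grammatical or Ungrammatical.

Grammatical

[S [NP [NP [Det a] [N manuscript]] [PP [P beside] [NP [NP [Det the] [N linguist]] [PP [P beside] [NP [Det that] [N manuscript]]]]]] [VP [VP [AdvP [Adv carefully]] [VP [AdvP [Adv suddenly]] [VP [V laughed] [NP [Det that] [N parser]]]]] [PP [P beside] [NP [Pron he]]]]]
Each bracket corresponds to one application of a listed rule, so the string is derivable from S.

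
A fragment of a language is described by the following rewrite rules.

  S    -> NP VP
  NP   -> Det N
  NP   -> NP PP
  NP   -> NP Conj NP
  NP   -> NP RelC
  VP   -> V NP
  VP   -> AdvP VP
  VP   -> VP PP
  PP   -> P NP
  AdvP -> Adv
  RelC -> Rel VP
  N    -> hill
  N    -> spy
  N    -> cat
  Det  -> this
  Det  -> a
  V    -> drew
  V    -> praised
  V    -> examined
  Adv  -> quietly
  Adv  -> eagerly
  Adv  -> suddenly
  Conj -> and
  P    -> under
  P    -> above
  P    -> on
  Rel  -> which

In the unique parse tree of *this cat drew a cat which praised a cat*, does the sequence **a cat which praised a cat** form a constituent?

Yes

[S [NP [Det this] [N cat]] [VP [V drew] [NP [NP [Det a] [N cat]] [RelC [Rel which] [VP [V praised] [NP [Det a] [N cat]]]]]]]
The words 'a cat which praised a cat' are exhaustively dominated by a single NP node (built by NP → NP RelC), so they form a constituent.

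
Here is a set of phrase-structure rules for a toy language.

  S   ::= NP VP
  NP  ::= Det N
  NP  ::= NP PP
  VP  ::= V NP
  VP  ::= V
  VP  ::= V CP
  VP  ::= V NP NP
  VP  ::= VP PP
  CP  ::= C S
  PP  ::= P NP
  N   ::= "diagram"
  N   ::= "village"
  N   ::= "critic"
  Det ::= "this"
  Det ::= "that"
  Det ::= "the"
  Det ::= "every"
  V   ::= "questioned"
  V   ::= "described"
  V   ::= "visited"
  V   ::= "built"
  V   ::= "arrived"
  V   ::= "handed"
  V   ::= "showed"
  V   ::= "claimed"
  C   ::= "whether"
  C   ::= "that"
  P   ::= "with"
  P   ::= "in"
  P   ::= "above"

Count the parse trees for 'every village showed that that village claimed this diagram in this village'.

Two of the 3 distinct bracketings:
[S [NP [Det every] [N village]] [VP [V showed] [CP [C that] [S [NP [Det that] [N village]] [VP [V claimed] [NP [NP [Det this] [N diagram]] [PP [P in] [NP [Det this] [N village]]]]]]]]]
[S [NP [Det every] [N village]] [VP [V showed] [CP [C that] [S [NP [Det that] [N village]] [VP [VP [V claimed] [NP [Det this] [N diagram]]] [PP [P in] [NP [Det this] [N village]]]]]]]]
The difference turns on whether NP → NP PP is used at the relevant span, versus an alternative expansion of NP.

3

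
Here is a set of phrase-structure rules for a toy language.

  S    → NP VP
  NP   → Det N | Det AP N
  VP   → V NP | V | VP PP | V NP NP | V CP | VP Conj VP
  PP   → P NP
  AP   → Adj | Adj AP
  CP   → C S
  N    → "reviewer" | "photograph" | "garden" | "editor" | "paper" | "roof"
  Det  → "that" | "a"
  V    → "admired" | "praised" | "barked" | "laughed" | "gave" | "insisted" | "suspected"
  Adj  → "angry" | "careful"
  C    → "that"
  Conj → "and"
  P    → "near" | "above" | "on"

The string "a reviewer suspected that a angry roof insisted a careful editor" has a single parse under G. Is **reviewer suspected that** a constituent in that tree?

[S [NP [Det a] [N reviewer]] [VP [V suspected] [CP [C that] [S [NP [Det a] [AP [Adj angry]] [N roof]] [VP [V insisted] [NP [Det a] [AP [Adj careful]] [N editor]]]]]]]
The smallest constituent containing 'reviewer suspected that' is the S spanning 'a reviewer suspected that a angry roof insisted a careful editor'; no single node in the tree dominates exactly the given words.

No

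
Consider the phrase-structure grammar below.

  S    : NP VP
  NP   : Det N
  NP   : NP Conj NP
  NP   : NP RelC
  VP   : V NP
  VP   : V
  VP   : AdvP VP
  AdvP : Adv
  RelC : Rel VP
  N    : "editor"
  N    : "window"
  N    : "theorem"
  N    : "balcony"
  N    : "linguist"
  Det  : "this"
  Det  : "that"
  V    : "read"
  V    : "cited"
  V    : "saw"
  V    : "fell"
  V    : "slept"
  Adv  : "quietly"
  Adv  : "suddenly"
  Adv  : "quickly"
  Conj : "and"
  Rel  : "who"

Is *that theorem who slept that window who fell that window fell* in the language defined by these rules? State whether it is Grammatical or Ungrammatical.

Grammatical

S
  NP
    NP
      Det: that
      N: theorem
    RelC
      Rel: who
      VP
        V: slept
        NP
          NP
            Det: that
            N: window
          RelC
            Rel: who
            VP
              V: fell
              NP
                Det: that
                N: window
  VP
    V: fell
The bracketing above is licensed at every node by one of the given productions, with S at the root.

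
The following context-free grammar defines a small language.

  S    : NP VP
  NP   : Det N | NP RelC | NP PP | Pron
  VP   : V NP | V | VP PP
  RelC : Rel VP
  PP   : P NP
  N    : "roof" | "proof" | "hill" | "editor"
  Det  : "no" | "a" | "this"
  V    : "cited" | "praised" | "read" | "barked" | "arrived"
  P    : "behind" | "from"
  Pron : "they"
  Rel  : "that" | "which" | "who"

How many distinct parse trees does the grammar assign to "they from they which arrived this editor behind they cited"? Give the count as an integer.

7

Two of the 7 distinct bracketings:
[S [NP [NP [NP [Pron they]] [PP [P from] [NP [Pron they]]]] [RelC [Rel which] [VP [V arrived] [NP [NP [Det this] [N editor]] [PP [P behind] [NP [Pron they]]]]]]] [VP [V cited]]]
[S [NP [NP [NP [Pron they]] [PP [P from] [NP [Pron they]]]] [RelC [Rel which] [VP [VP [V arrived] [NP [Det this] [N editor]]] [PP [P behind] [NP [Pron they]]]]]] [VP [V cited]]]
The difference turns on whether VP → VP PP is used at the relevant span, versus an alternative expansion of VP.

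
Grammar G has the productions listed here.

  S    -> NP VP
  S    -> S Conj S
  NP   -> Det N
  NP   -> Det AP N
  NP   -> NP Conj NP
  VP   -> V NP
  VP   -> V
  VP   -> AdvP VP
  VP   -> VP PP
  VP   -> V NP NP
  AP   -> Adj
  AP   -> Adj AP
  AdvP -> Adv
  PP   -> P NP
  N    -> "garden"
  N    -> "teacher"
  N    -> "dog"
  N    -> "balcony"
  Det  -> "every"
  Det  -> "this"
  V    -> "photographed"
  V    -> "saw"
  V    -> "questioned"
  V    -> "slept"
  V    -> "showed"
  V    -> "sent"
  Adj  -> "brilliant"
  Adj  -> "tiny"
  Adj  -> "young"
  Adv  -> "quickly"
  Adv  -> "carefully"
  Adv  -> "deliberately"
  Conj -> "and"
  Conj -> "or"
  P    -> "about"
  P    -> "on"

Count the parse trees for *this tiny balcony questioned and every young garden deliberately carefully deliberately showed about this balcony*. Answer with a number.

Two of the 4 distinct bracketings:
[S [S [NP [Det this] [AP [Adj tiny]] [N balcony]] [VP [V questioned]]] [Conj and] [S [NP [Det every] [AP [Adj young]] [N garden]] [VP [AdvP [Adv deliberately]] [VP [AdvP [Adv carefully]] [VP [AdvP [Adv deliberately]] [VP [VP [V showed]] [PP [P about] [NP [Det this] [N balcony]]]]]]]]]
[S [S [NP [Det this] [AP [Adj tiny]] [N balcony]] [VP [V questioned]]] [Conj and] [S [NP [Det every] [AP [Adj young]] [N garden]] [VP [AdvP [Adv deliberately]] [VP [AdvP [Adv carefully]] [VP [VP [AdvP [Adv deliberately]] [VP [V showed]]] [PP [P about] [NP [Det this] [N balcony]]]]]]]]
The trees differ in how a recursive rule is bracketed over the same span.

4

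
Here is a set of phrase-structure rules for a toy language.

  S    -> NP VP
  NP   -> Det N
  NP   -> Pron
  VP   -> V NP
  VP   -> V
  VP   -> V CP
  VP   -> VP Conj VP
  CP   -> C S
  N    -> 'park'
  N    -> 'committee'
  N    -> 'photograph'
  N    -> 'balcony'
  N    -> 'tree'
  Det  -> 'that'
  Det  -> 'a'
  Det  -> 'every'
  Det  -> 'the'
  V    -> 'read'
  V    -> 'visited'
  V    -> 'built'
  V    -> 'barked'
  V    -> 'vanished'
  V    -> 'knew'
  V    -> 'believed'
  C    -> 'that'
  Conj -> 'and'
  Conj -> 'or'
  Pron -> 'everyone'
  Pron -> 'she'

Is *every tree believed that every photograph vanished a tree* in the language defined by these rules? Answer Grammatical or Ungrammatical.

S
  NP
    Det: every
    N: tree
  VP
    V: believed
    CP
      C: that
      S
        NP
          Det: every
          N: photograph
        VP
          V: vanished
          NP
            Det: a
            N: tree
The bracketing above is licensed at every node by one of the given productions, with S at the root.

Grammatical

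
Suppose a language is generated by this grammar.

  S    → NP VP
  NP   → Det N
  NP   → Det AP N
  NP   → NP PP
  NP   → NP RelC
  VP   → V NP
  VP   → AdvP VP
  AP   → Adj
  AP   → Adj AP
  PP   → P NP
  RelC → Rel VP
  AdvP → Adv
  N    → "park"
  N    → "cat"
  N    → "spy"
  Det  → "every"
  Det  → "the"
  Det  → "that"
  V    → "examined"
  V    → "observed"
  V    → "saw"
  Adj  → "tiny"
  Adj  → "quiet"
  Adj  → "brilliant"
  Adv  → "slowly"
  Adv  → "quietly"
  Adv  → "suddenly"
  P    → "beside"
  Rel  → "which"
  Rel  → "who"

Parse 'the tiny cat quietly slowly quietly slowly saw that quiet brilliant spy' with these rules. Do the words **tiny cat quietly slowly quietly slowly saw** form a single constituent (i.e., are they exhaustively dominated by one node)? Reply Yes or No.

No

[S [NP [Det the] [AP [Adj tiny]] [N cat]] [VP [AdvP [Adv quietly]] [VP [AdvP [Adv slowly]] [VP [AdvP [Adv quietly]] [VP [AdvP [Adv slowly]] [VP [V saw] [NP [Det that] [AP [Adj quiet] [AP [Adj brilliant]]] [N spy]]]]]]]]
The smallest constituent containing 'tiny cat quietly slowly quietly slowly saw' is the S spanning 'the tiny cat quietly slowly quietly slowly saw that quiet brilliant spy'; no single node in the tree dominates exactly the given words.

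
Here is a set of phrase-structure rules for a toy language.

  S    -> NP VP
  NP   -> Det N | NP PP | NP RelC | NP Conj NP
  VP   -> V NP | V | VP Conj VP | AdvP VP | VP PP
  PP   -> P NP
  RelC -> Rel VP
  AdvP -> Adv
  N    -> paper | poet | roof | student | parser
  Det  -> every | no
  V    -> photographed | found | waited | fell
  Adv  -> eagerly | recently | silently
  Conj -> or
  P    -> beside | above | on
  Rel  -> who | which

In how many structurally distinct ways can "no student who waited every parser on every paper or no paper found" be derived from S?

7

Two of the 7 distinct bracketings:
[S [NP [NP [NP [Det no] [N student]] [RelC [Rel who] [VP [V waited] [NP [Det every] [N parser]]]]] [PP [P on] [NP [NP [Det every] [N paper]] [Conj or] [NP [Det no] [N paper]]]]] [VP [V found]]]
[S [NP [NP [Det no] [N student]] [RelC [Rel who] [VP [V waited] [NP [NP [Det every] [N parser]] [PP [P on] [NP [NP [Det every] [N paper]] [Conj or] [NP [Det no] [N paper]]]]]]]] [VP [V found]]]
The trees differ in how a recursive rule is bracketed over the same span.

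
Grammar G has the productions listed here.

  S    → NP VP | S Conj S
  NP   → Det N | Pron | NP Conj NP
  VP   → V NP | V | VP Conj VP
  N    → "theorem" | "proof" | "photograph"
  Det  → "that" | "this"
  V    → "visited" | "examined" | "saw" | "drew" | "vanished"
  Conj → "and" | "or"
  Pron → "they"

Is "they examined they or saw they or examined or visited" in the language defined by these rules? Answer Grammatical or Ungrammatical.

Grammatical

S
  NP
    Pron: they
  VP
    VP
      V: examined
      NP
        Pron: they
    Conj: or
    VP
      VP
        V: saw
        NP
          Pron: they
      Conj: or
      VP
        VP
          V: examined
        Conj: or
        VP
          V: visited
The bracketing above is licensed at every node by one of the given productions, with S at the root.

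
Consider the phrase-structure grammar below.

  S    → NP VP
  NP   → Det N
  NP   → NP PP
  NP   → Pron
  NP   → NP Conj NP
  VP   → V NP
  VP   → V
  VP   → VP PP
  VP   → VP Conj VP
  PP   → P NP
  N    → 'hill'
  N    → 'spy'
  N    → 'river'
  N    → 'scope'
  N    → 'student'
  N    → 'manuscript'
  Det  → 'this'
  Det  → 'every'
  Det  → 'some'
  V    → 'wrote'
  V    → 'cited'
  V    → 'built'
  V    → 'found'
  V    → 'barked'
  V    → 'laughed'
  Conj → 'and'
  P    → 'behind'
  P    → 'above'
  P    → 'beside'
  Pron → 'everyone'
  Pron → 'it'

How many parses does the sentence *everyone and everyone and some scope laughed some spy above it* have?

Two of the 4 distinct bracketings:
[S [NP [NP [Pron everyone]] [Conj and] [NP [NP [Pron everyone]] [Conj and] [NP [Det some] [N scope]]]] [VP [V laughed] [NP [NP [Det some] [N spy]] [PP [P above] [NP [Pron it]]]]]]
[S [NP [NP [Pron everyone]] [Conj and] [NP [NP [Pron everyone]] [Conj and] [NP [Det some] [N scope]]]] [VP [VP [V laughed] [NP [Det some] [N spy]]] [PP [P above] [NP [Pron it]]]]]
The difference turns on whether NP → NP PP is used at the relevant span, versus an alternative expansion of NP.

4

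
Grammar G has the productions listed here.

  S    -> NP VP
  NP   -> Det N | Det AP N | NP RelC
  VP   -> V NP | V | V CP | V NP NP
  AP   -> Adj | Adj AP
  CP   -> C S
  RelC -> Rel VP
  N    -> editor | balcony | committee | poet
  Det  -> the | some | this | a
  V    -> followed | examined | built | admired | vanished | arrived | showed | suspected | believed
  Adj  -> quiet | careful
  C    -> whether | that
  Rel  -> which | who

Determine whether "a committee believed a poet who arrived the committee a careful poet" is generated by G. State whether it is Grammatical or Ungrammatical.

Grammatical

S
  NP
    Det: a
    N: committee
  VP
    V: believed
    NP
      NP
        Det: a
        N: poet
      RelC
        Rel: who
        VP
          V: arrived
          NP
            Det: the
            N: committee
          NP
            Det: a
            AP
              Adj: careful
            N: poet
The bracketing above is licensed at every node by one of the given productions, with S at the root.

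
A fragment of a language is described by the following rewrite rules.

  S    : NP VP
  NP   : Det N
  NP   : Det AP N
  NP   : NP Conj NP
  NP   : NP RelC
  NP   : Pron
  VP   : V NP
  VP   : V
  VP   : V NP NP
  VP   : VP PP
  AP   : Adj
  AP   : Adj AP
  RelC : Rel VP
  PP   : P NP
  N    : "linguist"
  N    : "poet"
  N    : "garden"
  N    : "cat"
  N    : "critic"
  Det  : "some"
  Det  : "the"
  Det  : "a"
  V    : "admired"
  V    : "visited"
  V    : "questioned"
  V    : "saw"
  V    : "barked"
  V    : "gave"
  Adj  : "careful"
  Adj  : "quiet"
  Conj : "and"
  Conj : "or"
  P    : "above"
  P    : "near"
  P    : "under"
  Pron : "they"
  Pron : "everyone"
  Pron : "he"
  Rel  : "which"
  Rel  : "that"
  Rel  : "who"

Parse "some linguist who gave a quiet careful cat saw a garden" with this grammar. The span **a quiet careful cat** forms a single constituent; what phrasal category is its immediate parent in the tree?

VP

[S [NP [NP [Det some] [N linguist]] [RelC [Rel who] [VP [V gave] [NP [Det a] [AP [Adj quiet] [AP [Adj careful]]] [N cat]]]]] [VP [V saw] [NP [Det a] [N garden]]]]
The span 'a quiet careful cat' is the NP node built by NP → Det AP N.
Its mother is the VP built by VP → V NP.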